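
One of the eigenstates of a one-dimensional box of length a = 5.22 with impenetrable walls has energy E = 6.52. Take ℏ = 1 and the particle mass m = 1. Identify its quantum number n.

For an infinite well E_n = n²π²ℏ²/(2ma²), so n = (a/πℏ)√(2mE).
n = (5.22/π) × √(2 × 1 × 6.52) = 6.000 → n = 6.

n = 6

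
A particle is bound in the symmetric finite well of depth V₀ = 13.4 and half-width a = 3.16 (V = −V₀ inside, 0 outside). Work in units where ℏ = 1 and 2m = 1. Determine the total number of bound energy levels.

N = 8

The dimensionless depth is z₀ = a√(2mV₀)/ℏ = 3.16 × √(13.40) = 11.57.
The even/odd transcendental equations gain one root per π/2 in z₀, giving N = 1 + ⌊2z₀/π⌋ = 1 + ⌊7.364⌋ = 8.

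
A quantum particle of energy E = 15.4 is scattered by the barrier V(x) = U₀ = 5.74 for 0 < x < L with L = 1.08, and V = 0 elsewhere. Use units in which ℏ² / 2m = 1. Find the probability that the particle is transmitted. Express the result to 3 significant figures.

Above the barrier the interior wavenumber is k₂ = √(2m(E − U₀))/ℏ = 3.108, giving phase k₂L = 3.357.
Matching at both interfaces gives T⁻¹ = 1 + U₀² sin²(k₂L) / [4E(E − U₀)] = 1.003, hence T = 0.997.

T = 0.997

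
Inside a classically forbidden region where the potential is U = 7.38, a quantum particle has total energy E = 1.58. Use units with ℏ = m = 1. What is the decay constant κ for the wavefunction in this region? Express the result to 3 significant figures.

κ = 3.41

Since E < U the TISE in this region is ψ'' = κ²ψ with κ = √(2m(U − E))/ℏ.
κ = √(2 × 1 × 5.8) = 3.406.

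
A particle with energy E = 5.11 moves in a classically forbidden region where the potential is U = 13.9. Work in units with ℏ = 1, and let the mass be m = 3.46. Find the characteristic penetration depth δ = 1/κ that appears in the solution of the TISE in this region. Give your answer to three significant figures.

δ = 0.128

Since E < U the TISE in this region is ψ'' = κ²ψ with κ = √(2m(U − E))/ℏ.
κ = √(2 × 3.46 × 8.79) = 7.799. The penetration depth is δ = 1/κ = 0.128.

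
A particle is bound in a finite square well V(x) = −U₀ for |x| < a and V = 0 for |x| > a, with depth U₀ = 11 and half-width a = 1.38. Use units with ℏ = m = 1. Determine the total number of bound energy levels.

Define the well-strength parameter z₀ = (a/ℏ)√(2mU₀) = 1.38 × √(2·1·11) = 6.473.
The even/odd transcendental equations gain one root per π/2 in z₀, giving N = 1 + ⌊2z₀/π⌋ = 1 + ⌊4.121⌋ = 5.

N = 5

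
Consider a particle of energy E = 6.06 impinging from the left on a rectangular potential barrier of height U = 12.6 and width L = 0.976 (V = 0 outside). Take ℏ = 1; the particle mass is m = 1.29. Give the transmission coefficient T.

Since E < U the interior solution is evanescent with decay constant κ = √(2m(U − E))/ℏ = 4.108.
κL = 4.009, sinh(κL) = 27.54.
The exact tunnelling result is T⁻¹ = 1 + U² sinh²(κL) / [4E(U − E)] = 760.6, so T = 0.00131.

T = 0.00131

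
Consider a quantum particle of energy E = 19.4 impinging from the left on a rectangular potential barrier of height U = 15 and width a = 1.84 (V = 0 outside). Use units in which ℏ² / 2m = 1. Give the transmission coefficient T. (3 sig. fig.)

Above the barrier the interior wavenumber is k₂ = √(2m(E − U))/ℏ = 2.098, giving phase k₂a = 3.860.
T = [1 + U² sin²(k₂a) / (4E(E − U))]⁻¹ = 1/1.285 = 0.778.

T = 0.778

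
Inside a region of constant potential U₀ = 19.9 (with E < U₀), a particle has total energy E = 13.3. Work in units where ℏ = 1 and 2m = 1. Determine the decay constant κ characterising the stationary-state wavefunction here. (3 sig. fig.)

κ = 2.57

Since E < U₀ the TISE in this region is ψ'' = κ²ψ with κ = √(2m(U₀ − E))/ℏ.
κ = √(2 × 0.5 × 6.6) = 2.569.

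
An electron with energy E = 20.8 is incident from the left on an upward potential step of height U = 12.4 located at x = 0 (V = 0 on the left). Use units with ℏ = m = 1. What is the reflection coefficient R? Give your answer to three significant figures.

The wavenumbers are k₁ = √(2mE)/ℏ = 6.450 on the left and k₂ = √(2m(E − U))/ℏ = 4.099 on the right.
Matching ψ and ψ′ at x = 0 gives r = (k₁ − k₂)/(k₁ + k₂), so R = r² = 0.04967 and T = 1 − R = 0.9503.

R = 0.0497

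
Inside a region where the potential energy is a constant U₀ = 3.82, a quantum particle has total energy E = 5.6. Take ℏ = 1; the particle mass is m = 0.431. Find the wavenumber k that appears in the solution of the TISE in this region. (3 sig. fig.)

With E > U₀ the solution is oscillatory, ψ ∝ e^{±ikx} with k = √(2m(E − U₀))/ℏ.
k = √(2 × 0.431 × 1.78) = 1.239.

k = 1.24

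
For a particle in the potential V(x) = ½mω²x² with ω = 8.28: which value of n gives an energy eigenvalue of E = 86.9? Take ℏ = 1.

E_n = ℏω(n + ½) ⇒ n = E/(ℏω) − ½ = 86.9/8.28 − 0.5 = 9.995 → n = 10.

n = 10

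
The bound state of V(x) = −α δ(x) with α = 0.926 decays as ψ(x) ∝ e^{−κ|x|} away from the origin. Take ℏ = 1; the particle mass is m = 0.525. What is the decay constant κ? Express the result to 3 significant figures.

κ = 0.486

Integrating the TISE across x = 0 gives the cusp condition ψ'(0⁺) − ψ'(0⁻) = −(2mα/ℏ²)ψ(0).
With ψ ∝ e^{−κ|x|} this yields −2κ = −2mα/ℏ², so κ = mα/ℏ² = 0.4862.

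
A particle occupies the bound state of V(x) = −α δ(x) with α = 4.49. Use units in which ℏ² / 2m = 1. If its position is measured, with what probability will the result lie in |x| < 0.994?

P = 0.988

The normalised bound state is ψ = √κ e^{−κ|x|} with κ = mα/ℏ² = 2.245.
P(|x| < d) = ∫_{−d}^{d} κ e^{−2κ|x|} dx = 1 − e^{−2κd} = 1 − e^{−4.463} = 0.9885.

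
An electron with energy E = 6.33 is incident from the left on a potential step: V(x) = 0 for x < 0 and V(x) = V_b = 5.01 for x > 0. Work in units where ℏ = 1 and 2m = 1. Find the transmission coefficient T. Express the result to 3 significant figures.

On each side the TISE gives plane waves with k = √(2m(E − V))/ℏ: k₁ = √(2·½·6.33) = 2.516, k₂ = √(2·½·1.32) = 1.149.
Continuity of ψ and ψ′ at the step yields the reflection amplitude r = (k₁ − k₂)/(k₁ + k₂) = 0.3730; thus R = |r|² = 0.1391, T = 0.8609.

T = 0.861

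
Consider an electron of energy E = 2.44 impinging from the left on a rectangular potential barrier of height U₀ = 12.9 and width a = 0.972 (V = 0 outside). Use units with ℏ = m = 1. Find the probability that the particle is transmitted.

T = 0.000338

Since E < U₀ the interior solution is evanescent with decay constant κ = √(2m(U₀ − E))/ℏ = 4.574.
κa = 4.446, sinh(κa) = 42.63.
The exact tunnelling result is T⁻¹ = 1 + U₀² sinh²(κa) / [4E(U₀ − E)] = 2963, so T = 0.000338.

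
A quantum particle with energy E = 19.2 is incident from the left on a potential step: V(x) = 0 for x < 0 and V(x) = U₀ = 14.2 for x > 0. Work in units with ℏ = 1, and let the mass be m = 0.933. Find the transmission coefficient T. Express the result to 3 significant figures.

T = 0.895

On each side the TISE gives plane waves with k = √(2m(E − V))/ℏ: k₁ = √(2·0.933·19.2) = 5.986, k₂ = √(2·0.933·5) = 3.055.
Continuity of ψ and ψ′ at the step yields the reflection amplitude r = (k₁ − k₂)/(k₁ + k₂) = 0.3242; thus R = |r|² = 0.1051, T = 0.8949.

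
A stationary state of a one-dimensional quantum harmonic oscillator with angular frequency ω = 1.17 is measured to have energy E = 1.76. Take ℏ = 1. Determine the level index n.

n = 1

E_n = ℏω(n + ½) ⇒ n = E/(ℏω) − ½ = 1.76/1.17 − 0.5 = 1.004 → n = 1.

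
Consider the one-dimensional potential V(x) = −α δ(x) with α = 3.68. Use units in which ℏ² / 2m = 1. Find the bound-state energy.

E = -3.39

For x ≠ 0 the bound state is ψ ∝ e^{−κ|x|}; integrating the TISE across the delta gives the cusp condition 2κ = 2mα/ℏ², so κ = 1.840.
Then E = −ℏ²κ²/(2m) = −mα²/(2ℏ²) = -3.386.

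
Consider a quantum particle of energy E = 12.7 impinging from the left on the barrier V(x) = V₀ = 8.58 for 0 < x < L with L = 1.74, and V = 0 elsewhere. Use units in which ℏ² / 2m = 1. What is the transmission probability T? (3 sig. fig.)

Above the barrier the interior wavenumber is k₂ = √(2m(E − V₀))/ℏ = 2.030, giving phase k₂L = 3.532.
T = [1 + V₀² sin²(k₂L) / (4E(E − V₀))]⁻¹ = 1/1.051 = 0.952.

T = 0.952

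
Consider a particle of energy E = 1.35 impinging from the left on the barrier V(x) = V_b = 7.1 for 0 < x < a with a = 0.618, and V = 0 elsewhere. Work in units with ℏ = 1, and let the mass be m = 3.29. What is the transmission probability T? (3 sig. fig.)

T = 0.00123

E < V_b: inside the barrier ψ ∝ e^{±κx} with κ = √(2m(V_b − E))/ℏ = 6.151.
κa = 3.801, sinh(κa) = 22.37.
The exact tunnelling result is T⁻¹ = 1 + V_b² sinh²(κa) / [4E(V_b − E)] = 813.4, so T = 0.00123.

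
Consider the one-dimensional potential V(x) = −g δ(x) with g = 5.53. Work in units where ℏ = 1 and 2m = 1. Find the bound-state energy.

For x ≠ 0 the bound state is ψ ∝ e^{−κ|x|}; integrating the TISE across the delta gives the cusp condition 2κ = 2mg/ℏ², so κ = 2.765.
Then E = −ℏ²κ²/(2m) = −mg²/(2ℏ²) = -7.645.

E = -7.65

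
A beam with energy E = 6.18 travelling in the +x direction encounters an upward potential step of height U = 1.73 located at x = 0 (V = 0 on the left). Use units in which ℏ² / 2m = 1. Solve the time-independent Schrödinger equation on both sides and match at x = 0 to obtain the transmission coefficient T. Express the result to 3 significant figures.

On each side the TISE gives plane waves with k = √(2m(E − V))/ℏ: k₁ = √(2·½·6.18) = 2.486, k₂ = √(2·½·4.45) = 2.110.
Matching ψ and ψ′ at x = 0 gives r = (k₁ − k₂)/(k₁ + k₂), so R = r² = 0.006711 and T = 1 − R = 0.9933.

T = 0.993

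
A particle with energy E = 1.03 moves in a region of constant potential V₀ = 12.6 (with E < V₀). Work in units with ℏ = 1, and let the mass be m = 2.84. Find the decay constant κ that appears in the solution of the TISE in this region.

Since E < V₀ the TISE in this region is ψ'' = κ²ψ with κ = √(2m(V₀ − E))/ℏ.
κ = √(2 × 2.84 × 11.57) = 8.107.

κ = 8.11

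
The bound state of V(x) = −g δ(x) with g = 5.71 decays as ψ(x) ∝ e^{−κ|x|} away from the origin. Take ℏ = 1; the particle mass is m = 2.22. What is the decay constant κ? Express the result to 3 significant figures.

κ = 12.7

Integrate −(ℏ²/2m)ψ'' − gδ(x)ψ = Eψ from −ε to +ε: the ψ'' term gives ψ'(0⁺) − ψ'(0⁻) and the δ term gives −(2mg/ℏ²)ψ(0).
With ψ ∝ e^{−κ|x|} this yields −2κ = −2mg/ℏ², so κ = mg/ℏ² = 12.68.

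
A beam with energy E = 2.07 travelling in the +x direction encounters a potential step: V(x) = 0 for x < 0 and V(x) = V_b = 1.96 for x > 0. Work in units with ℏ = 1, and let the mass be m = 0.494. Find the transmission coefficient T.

T = 0.609

On each side the TISE gives plane waves with k = √(2m(E − V))/ℏ: k₁ = √(2·0.494·2.07) = 1.430, k₂ = √(2·0.494·0.11) = 0.3297.
Continuity of ψ and ψ′ at the step yields the reflection amplitude r = (k₁ − k₂)/(k₁ + k₂) = 0.6253; thus R = |r|² = 0.3910, T = 0.6090.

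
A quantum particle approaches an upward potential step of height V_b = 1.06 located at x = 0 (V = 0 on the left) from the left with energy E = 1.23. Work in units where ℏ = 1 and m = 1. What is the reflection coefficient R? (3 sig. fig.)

R = 0.210

On each side the TISE gives plane waves with k = √(2m(E − V))/ℏ: k₁ = √(2·1·1.23) = 1.568, k₂ = √(2·1·0.17) = 0.5831.
Matching ψ and ψ′ at x = 0 gives r = (k₁ − k₂)/(k₁ + k₂), so R = r² = 0.2097 and T = 1 − R = 0.7903.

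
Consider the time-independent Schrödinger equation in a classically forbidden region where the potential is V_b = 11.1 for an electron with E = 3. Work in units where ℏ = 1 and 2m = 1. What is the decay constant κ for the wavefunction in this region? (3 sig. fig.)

Since E < V_b the TISE in this region is ψ'' = κ²ψ with κ = √(2m(V_b − E))/ℏ.
κ = √(2 × 0.5 × 8.1) = 2.846.

κ = 2.85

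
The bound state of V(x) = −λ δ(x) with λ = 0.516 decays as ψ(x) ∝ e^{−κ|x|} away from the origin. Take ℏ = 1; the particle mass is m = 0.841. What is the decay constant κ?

Integrating the TISE across x = 0 gives the cusp condition ψ'(0⁺) − ψ'(0⁻) = −(2mλ/ℏ²)ψ(0).
With ψ ∝ e^{−κ|x|} this yields −2κ = −2mλ/ℏ², so κ = mλ/ℏ² = 0.4340.

κ = 0.434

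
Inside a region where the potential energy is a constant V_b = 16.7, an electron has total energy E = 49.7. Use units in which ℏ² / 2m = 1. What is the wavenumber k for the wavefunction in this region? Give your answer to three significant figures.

With E > V_b the solution is oscillatory, ψ ∝ e^{±ikx} with k = √(2m(E − V_b))/ℏ.
k = √(2 × 0.5 × 33) = 5.745.

k = 5.74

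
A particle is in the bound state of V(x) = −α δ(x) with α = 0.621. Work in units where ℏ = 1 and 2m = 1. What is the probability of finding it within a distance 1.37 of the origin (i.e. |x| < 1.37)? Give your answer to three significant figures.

P = 0.573

The normalised bound state is ψ = √κ e^{−κ|x|} with κ = mα/ℏ² = 0.3105.
P(|x| < d) = ∫_{−d}^{d} κ e^{−2κ|x|} dx = 1 − e^{−2κd} = 1 − e^{−0.8508} = 0.5729.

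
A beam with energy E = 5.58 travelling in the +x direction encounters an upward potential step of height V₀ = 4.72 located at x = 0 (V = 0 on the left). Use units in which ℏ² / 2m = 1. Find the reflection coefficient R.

The wavenumbers are k₁ = √(2mE)/ℏ = 2.362 on the left and k₂ = √(2m(E − V₀))/ℏ = 0.9274 on the right.
Continuity of ψ and ψ′ at the step yields the reflection amplitude r = (k₁ − k₂)/(k₁ + k₂) = 0.4362; thus R = |r|² = 0.1903, T = 0.8097.

R = 0.190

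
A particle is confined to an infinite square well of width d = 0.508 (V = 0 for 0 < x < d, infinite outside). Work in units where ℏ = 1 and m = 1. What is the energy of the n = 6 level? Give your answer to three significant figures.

E = 688

The infinite-well eigenfunctions ψ_n = √(2/d) sin(nπx/d) vanish at both walls, giving E_n = n²π²ℏ²/(2md²).
E_6 = 6² × π² / (2 × 1 × 0.508²) = 688.4.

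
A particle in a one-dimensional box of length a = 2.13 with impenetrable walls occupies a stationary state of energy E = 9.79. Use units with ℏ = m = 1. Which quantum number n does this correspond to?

n = 3

From E_n = n²π²ℏ²/(2ma²) invert to n = √(2ma²E)/(πℏ).
n = (2.13/π) × √(2 × 1 × 9.79) = 3.000 → n = 3.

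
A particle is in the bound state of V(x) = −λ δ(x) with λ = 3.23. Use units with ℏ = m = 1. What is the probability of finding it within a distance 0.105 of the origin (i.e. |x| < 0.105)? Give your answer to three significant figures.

The normalised bound state is ψ = √κ e^{−κ|x|} with κ = mλ/ℏ² = 3.230.
P(|x| < d) = ∫_{−d}^{d} κ e^{−2κ|x|} dx = 1 − e^{−2κd} = 1 − e^{−0.6783} = 0.4925.

P = 0.493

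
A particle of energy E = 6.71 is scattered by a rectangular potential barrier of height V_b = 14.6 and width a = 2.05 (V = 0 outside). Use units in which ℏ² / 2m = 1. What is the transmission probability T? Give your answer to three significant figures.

E < V_b: inside the barrier ψ ∝ e^{±κx} with κ = √(2m(V_b − E))/ℏ = 2.809.
κa = 5.758, sinh(κa) = 158.4.
The exact tunnelling result is T⁻¹ = 1 + V_b² sinh²(κa) / [4E(V_b − E)] = 25260, so T = 0.0000396.

T = 0.0000396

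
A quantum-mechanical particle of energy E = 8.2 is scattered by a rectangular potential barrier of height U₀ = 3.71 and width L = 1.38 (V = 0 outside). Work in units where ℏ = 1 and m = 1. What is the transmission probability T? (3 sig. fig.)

E > U₀: inside the barrier k₂ = √(2m(E − U₀))/ℏ = 2.997, k₂L = 4.135.
Matching at both interfaces gives T⁻¹ = 1 + U₀² sin²(k₂L) / [4E(E − U₀)] = 1.066, hence T = 0.938.

T = 0.938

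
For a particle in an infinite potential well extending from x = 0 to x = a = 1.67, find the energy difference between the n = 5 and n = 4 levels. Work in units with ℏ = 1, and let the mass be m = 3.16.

ΔE = 5.04

E_n = n²π²ℏ²/(2ma²), so ΔE = (5² − 4²) π²ℏ²/(2ma²).
ΔE = 9 × π² / (2 × 3.16 × 1.67²) = 5.040.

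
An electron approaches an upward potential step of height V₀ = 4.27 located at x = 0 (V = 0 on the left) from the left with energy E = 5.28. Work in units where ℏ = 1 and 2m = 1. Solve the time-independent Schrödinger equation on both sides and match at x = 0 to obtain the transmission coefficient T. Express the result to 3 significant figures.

On each side the TISE gives plane waves with k = √(2m(E − V))/ℏ: k₁ = √(2·½·5.28) = 2.298, k₂ = √(2·½·1.01) = 1.005.
Matching ψ and ψ′ at x = 0 gives r = (k₁ − k₂)/(k₁ + k₂), so R = r² = 0.1532 and T = 1 − R = 0.8468.

T = 0.847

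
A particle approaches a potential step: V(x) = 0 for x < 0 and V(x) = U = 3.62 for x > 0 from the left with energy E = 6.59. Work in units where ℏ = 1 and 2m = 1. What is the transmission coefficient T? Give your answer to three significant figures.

On each side the TISE gives plane waves with k = √(2m(E − V))/ℏ: k₁ = √(2·½·6.59) = 2.567, k₂ = √(2·½·2.97) = 1.723.
Continuity of ψ and ψ′ at the step yields the reflection amplitude r = (k₁ − k₂)/(k₁ + k₂) = 0.1967; thus R = |r|² = 0.03867, T = 0.9613.

T = 0.961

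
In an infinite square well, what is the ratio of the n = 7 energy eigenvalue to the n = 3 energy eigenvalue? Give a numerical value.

Since E_n ∝ n², the ratio is (7/3)² = 5.44444.

5.44444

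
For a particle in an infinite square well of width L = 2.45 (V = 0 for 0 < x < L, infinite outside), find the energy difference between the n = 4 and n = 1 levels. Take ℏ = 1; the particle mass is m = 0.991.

E_n = n²π²ℏ²/(2mL²), so ΔE = (4² − 1²) π²ℏ²/(2mL²).
ΔE = 15 × π² / (2 × 0.991 × 2.45²) = 12.44.

ΔE = 12.4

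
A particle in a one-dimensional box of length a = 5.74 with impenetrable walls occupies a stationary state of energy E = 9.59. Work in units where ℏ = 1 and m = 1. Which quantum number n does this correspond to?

n = 8

For an infinite well E_n = n²π²ℏ²/(2ma²), so n = (a/πℏ)√(2mE).
n = (5.74/π) × √(2 × 1 × 9.59) = 8.002 → n = 8.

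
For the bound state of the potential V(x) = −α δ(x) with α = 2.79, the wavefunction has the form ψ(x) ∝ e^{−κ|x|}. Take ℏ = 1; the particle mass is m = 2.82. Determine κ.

κ = 7.87

Integrating the TISE across x = 0 gives the cusp condition ψ'(0⁺) − ψ'(0⁻) = −(2mα/ℏ²)ψ(0).
With ψ ∝ e^{−κ|x|} this yields −2κ = −2mα/ℏ², so κ = mα/ℏ² = 7.868.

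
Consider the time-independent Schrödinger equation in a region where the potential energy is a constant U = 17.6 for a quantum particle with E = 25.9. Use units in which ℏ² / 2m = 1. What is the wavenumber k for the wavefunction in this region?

k = 2.88

With E > U the solution is oscillatory, ψ ∝ e^{±ikx} with k = √(2m(E − U))/ℏ.
k = √(2 × 0.5 × 8.3) = 2.881.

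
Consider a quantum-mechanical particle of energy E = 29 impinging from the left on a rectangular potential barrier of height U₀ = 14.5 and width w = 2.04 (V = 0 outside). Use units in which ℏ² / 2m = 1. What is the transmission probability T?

T = 0.890

Above the barrier the interior wavenumber is k₂ = √(2m(E − U₀))/ℏ = 3.808, giving phase k₂w = 7.768.
Matching at both interfaces gives T⁻¹ = 1 + U₀² sin²(k₂w) / [4E(E − U₀)] = 1.124, hence T = 0.890.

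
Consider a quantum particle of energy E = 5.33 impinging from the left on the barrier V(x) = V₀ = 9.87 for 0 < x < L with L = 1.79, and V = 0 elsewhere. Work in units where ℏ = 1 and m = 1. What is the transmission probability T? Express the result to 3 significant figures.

Since E < V₀ the interior solution is evanescent with decay constant κ = √(2m(V₀ − E))/ℏ = 3.013.
κL = 5.394, sinh(κL) = 110.0.
Matching ψ, ψ′ at both faces gives T = [1 + V₀² sinh²(κL) / (4E(V₀ − E))]⁻¹ = 1/12180 = 0.0000821.

T = 0.0000821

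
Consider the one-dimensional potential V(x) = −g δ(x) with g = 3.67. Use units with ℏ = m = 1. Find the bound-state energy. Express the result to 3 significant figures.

The bound state is ψ(x) = √κ e^{−κ|x|}. The derivative jump ψ'(0⁺) − ψ'(0⁻) = −(2mg/ℏ²)ψ(0) fixes κ = mg/ℏ² = 3.670.
Then E = −ℏ²κ²/(2m) = −mg²/(2ℏ²) = -6.734.

E = -6.73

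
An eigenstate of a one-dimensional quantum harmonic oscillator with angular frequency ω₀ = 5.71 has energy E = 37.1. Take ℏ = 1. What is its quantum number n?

n = 6

Invert E_n = (n + ½)ℏω₀: n = E/ℏω₀ − ½ = 5.997, so n = 6.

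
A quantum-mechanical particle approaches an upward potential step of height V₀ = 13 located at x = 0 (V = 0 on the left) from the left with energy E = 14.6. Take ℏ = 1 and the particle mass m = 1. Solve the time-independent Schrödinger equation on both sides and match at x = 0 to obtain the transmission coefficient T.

On each side the TISE gives plane waves with k = √(2m(E − V))/ℏ: k₁ = √(2·1·14.6) = 5.404, k₂ = √(2·1·1.6) = 1.789.
Matching ψ and ψ′ at x = 0 gives r = (k₁ − k₂)/(k₁ + k₂), so R = r² = 0.2526 and T = 1 − R = 0.7474.

T = 0.747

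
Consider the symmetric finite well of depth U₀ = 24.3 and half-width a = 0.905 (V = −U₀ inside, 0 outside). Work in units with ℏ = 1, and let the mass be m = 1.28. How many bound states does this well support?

N = 5

The dimensionless depth is z₀ = a√(2mU₀)/ℏ = 0.905 × √(62.21) = 7.138.
A new bound state (alternating even/odd) appears each time z₀ passes a multiple of π/2, so N = ⌊2z₀/π⌋ + 1 = ⌊4.544⌋ + 1 = 5.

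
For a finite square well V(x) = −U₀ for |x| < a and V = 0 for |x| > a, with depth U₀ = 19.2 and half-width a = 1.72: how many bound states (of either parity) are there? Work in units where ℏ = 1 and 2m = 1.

N = 5

Define the well-strength parameter z₀ = (a/ℏ)√(2mU₀) = 1.72 × √(2·0.5·19.2) = 7.537.
A new bound state (alternating even/odd) appears each time z₀ passes a multiple of π/2, so N = ⌊2z₀/π⌋ + 1 = ⌊4.798⌋ + 1 = 5.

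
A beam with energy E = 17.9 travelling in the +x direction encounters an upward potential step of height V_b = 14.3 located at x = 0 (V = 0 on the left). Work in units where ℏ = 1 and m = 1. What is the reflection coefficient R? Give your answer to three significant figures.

The wavenumbers are k₁ = √(2mE)/ℏ = 5.983 on the left and k₂ = √(2m(E − V_b))/ℏ = 2.683 on the right.
Continuity of ψ and ψ′ at the step yields the reflection amplitude r = (k₁ − k₂)/(k₁ + k₂) = 0.3808; thus R = |r|² = 0.1450, T = 0.8550.

R = 0.145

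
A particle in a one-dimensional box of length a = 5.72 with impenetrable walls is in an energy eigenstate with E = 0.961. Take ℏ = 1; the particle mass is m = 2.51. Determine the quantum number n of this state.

n = 4

For an infinite well E_n = n²π²ℏ²/(2ma²), so n = (a/πℏ)√(2mE).
n = (5.72/π) × √(2 × 2.51 × 0.961) = 3.999 → n = 4.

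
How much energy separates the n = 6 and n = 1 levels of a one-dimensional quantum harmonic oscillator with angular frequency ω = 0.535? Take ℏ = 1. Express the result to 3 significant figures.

E_n = ℏω(n + ½), so ΔE = (6 − 1) ℏω = 5 × 0.535 = 2.675.

ΔE = 2.68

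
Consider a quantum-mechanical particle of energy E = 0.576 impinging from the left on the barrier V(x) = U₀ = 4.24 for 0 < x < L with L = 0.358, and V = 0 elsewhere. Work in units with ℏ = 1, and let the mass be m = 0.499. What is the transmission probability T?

E < U₀: inside the barrier ψ ∝ e^{±κx} with κ = √(2m(U₀ − E))/ℏ = 1.912.
κL = 0.6846, sinh(κL) = 0.7393.
Matching ψ, ψ′ at both faces gives T = [1 + U₀² sinh²(κL) / (4E(U₀ − E))]⁻¹ = 1/2.164 = 0.462.

T = 0.462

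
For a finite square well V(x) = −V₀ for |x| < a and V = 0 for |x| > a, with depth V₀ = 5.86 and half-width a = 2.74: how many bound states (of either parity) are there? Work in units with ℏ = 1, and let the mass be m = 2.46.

N = 10

Define the well-strength parameter z₀ = (a/ℏ)√(2mV₀) = 2.74 × √(2·2.46·5.86) = 14.71.
The even/odd transcendental equations gain one root per π/2 in z₀, giving N = 1 + ⌊2z₀/π⌋ = 1 + ⌊9.366⌋ = 10.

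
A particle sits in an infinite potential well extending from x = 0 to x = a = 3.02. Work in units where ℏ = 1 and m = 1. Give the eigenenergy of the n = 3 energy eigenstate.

Requiring ψ(0) = ψ(a) = 0 quantises k = nπ/a, hence E_n = ℏ²k²/2m = n²π²ℏ²/(2ma²).
E_3 = 3² × π² / (2 × 1 × 3.02²) = 4.870.

E = 4.87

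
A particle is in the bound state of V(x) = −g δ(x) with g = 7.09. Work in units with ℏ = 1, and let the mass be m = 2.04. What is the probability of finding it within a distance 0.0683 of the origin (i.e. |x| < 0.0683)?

The normalised bound state is ψ = √κ e^{−κ|x|} with κ = mg/ℏ² = 14.46.
P(|x| < d) = ∫_{−d}^{d} κ e^{−2κ|x|} dx = 1 − e^{−2κd} = 1 − e^{−1.976} = 0.8613.

P = 0.861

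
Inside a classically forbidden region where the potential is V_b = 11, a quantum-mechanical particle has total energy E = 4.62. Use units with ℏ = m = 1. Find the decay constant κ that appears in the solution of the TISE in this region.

Since E < V_b the TISE in this region is ψ'' = κ²ψ with κ = √(2m(V_b − E))/ℏ.
κ = √(2 × 1 × 6.38) = 3.572.

κ = 3.57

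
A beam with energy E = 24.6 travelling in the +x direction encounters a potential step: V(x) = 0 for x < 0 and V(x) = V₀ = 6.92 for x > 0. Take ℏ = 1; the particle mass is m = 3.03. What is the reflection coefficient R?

On each side the TISE gives plane waves with k = √(2m(E − V))/ℏ: k₁ = √(2·3.03·24.6) = 12.21, k₂ = √(2·3.03·17.68) = 10.35.
Continuity of ψ and ψ′ at the step yields the reflection amplitude r = (k₁ − k₂)/(k₁ + k₂) = 0.08239; thus R = |r|² = 0.006788, T = 0.9932.

R = 0.00679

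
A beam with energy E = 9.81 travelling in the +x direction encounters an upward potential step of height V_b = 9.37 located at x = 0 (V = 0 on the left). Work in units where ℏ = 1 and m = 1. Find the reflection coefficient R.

The wavenumbers are k₁ = √(2mE)/ℏ = 4.429 on the left and k₂ = √(2m(E − V_b))/ℏ = 0.9381 on the right.
Continuity of ψ and ψ′ at the step yields the reflection amplitude r = (k₁ − k₂)/(k₁ + k₂) = 0.6505; thus R = |r|² = 0.4231, T = 0.5769.

R = 0.423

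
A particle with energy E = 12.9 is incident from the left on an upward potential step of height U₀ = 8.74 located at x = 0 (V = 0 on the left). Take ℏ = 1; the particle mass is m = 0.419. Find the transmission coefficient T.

The wavenumbers are k₁ = √(2mE)/ℏ = 3.288 on the left and k₂ = √(2m(E − U₀))/ℏ = 1.867 on the right.
Matching ψ and ψ′ at x = 0 gives r = (k₁ − k₂)/(k₁ + k₂), so R = r² = 0.07596 and T = 1 − R = 0.9240.

T = 0.924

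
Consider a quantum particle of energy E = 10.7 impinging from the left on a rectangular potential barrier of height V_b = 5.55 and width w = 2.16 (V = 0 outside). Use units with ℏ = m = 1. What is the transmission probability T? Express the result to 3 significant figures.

Above the barrier the interior wavenumber is k₂ = √(2m(E − V_b))/ℏ = 3.209, giving phase k₂w = 6.932.
Matching at both interfaces gives T⁻¹ = 1 + V_b² sin²(k₂w) / [4E(E − V_b)] = 1.051, hence T = 0.951.

T = 0.951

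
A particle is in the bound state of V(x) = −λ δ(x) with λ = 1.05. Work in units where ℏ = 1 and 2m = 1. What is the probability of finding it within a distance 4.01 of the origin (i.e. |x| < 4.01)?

The normalised bound state is ψ = √κ e^{−κ|x|} with κ = mλ/ℏ² = 0.5250.
P(|x| < d) = ∫_{−d}^{d} κ e^{−2κ|x|} dx = 1 − e^{−2κd} = 1 − e^{−4.211} = 0.9852.

P = 0.985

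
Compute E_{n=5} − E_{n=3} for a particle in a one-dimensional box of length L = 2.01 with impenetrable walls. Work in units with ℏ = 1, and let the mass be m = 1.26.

ΔE = 15.5

E_n = n²π²ℏ²/(2mL²), so ΔE = (5² − 3²) π²ℏ²/(2mL²).
ΔE = 16 × π² / (2 × 1.26 × 2.01²) = 15.51.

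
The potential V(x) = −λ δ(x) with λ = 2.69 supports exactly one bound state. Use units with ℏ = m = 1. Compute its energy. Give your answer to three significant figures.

For x ≠ 0 the bound state is ψ ∝ e^{−κ|x|}; integrating the TISE across the delta gives the cusp condition 2κ = 2mλ/ℏ², so κ = 2.690.
Then E = −ℏ²κ²/(2m) = −mλ²/(2ℏ²) = -3.618.

E = -3.62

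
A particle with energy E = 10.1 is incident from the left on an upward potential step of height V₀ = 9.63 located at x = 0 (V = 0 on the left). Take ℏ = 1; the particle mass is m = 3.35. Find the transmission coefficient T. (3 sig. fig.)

On each side the TISE gives plane waves with k = √(2m(E − V))/ℏ: k₁ = √(2·3.35·10.1) = 8.226, k₂ = √(2·3.35·0.47) = 1.775.
Matching ψ and ψ′ at x = 0 gives r = (k₁ − k₂)/(k₁ + k₂), so R = r² = 0.4162 and T = 1 − R = 0.5838.

T = 0.584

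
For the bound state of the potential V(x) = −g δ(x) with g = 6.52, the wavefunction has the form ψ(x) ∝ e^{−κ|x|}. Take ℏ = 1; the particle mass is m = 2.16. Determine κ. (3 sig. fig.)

Integrating the TISE across x = 0 gives the cusp condition ψ'(0⁺) − ψ'(0⁻) = −(2mg/ℏ²)ψ(0).
With ψ ∝ e^{−κ|x|} this yields −2κ = −2mg/ℏ², so κ = mg/ℏ² = 14.08.

κ = 14.1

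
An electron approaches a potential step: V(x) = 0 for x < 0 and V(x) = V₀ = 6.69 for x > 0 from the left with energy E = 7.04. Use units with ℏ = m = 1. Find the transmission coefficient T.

The wavenumbers are k₁ = √(2mE)/ℏ = 3.752 on the left and k₂ = √(2m(E − V₀))/ℏ = 0.8367 on the right.
Matching ψ and ψ′ at x = 0 gives r = (k₁ − k₂)/(k₁ + k₂), so R = r² = 0.4037 and T = 1 − R = 0.5963.

T = 0.596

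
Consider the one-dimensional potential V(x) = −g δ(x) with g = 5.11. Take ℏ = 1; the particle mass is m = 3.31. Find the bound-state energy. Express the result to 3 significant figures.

For x ≠ 0 the bound state is ψ ∝ e^{−κ|x|}; integrating the TISE across the delta gives the cusp condition 2κ = 2mg/ℏ², so κ = 16.91.
Then E = −ℏ²κ²/(2m) = −mg²/(2ℏ²) = -43.22.

E = -43.2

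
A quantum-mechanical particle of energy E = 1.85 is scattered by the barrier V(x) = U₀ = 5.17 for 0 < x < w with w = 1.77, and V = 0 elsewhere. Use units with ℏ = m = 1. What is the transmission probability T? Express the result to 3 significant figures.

T = 0.000402

E < U₀: inside the barrier ψ ∝ e^{±κx} with κ = √(2m(U₀ − E))/ℏ = 2.577.
κw = 4.561, sinh(κw) = 47.83.
Matching ψ, ψ′ at both faces gives T = [1 + U₀² sinh²(κw) / (4E(U₀ − E))]⁻¹ = 1/2490 = 0.000402.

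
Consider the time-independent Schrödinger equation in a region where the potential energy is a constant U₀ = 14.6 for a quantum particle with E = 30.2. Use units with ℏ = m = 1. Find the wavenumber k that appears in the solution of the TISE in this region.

k = 5.59

With E > U₀ the solution is oscillatory, ψ ∝ e^{±ikx} with k = √(2m(E − U₀))/ℏ.
k = √(2 × 1 × 15.6) = 5.586.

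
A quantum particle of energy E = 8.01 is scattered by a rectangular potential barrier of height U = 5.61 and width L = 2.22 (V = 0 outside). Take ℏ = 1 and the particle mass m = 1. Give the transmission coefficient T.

T = 0.714

E > U: inside the barrier k₂ = √(2m(E − U))/ℏ = 2.191, k₂L = 4.864.
Matching at both interfaces gives T⁻¹ = 1 + U² sin²(k₂L) / [4E(E − U)] = 1.400, hence T = 0.714.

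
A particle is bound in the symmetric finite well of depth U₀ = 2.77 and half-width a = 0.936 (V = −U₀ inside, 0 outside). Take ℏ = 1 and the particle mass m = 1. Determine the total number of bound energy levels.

N = 2

The dimensionless depth is z₀ = a√(2mU₀)/ℏ = 0.936 × √(5.540) = 2.203.
A new bound state (alternating even/odd) appears each time z₀ passes a multiple of π/2, so N = ⌊2z₀/π⌋ + 1 = ⌊1.403⌋ + 1 = 2.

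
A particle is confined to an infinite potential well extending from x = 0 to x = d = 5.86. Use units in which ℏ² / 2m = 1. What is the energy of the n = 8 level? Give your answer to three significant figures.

The infinite-well eigenfunctions ψ_n = √(2/d) sin(nπx/d) vanish at both walls, giving E_n = n²π²ℏ²/(2md²).
E_8 = 8² × π² / (2 × 0.5 × 5.86²) = 18.39.

E = 18.4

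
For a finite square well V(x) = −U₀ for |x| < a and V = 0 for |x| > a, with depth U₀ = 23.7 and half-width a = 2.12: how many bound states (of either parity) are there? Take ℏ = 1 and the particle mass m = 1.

N = 10

Define the well-strength parameter z₀ = (a/ℏ)√(2mU₀) = 2.12 × √(2·1·23.7) = 14.60.
The even/odd transcendental equations gain one root per π/2 in z₀, giving N = 1 + ⌊2z₀/π⌋ = 1 + ⌊9.292⌋ = 10.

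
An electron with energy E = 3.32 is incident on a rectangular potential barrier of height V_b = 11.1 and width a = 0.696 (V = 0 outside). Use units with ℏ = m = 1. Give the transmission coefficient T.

T = 0.0138

E < V_b: inside the barrier ψ ∝ e^{±κx} with κ = √(2m(V_b − E))/ℏ = 3.945.
κa = 2.745, sinh(κa) = 7.754.
The exact tunnelling result is T⁻¹ = 1 + V_b² sinh²(κa) / [4E(V_b − E)] = 72.70, so T = 0.0138.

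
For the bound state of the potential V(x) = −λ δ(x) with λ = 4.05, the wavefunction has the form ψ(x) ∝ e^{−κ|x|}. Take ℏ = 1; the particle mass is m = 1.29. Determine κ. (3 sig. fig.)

κ = 5.22

Integrating the TISE across x = 0 gives the cusp condition ψ'(0⁺) − ψ'(0⁻) = −(2mλ/ℏ²)ψ(0).
With ψ ∝ e^{−κ|x|} this yields −2κ = −2mλ/ℏ², so κ = mλ/ℏ² = 5.225.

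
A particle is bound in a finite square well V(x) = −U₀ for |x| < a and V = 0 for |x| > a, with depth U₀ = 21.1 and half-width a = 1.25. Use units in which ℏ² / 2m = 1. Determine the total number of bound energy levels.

Define the well-strength parameter z₀ = (a/ℏ)√(2mU₀) = 1.25 × √(2·0.5·21.1) = 5.742.
A new bound state (alternating even/odd) appears each time z₀ passes a multiple of π/2, so N = ⌊2z₀/π⌋ + 1 = ⌊3.655⌋ + 1 = 4.

N = 4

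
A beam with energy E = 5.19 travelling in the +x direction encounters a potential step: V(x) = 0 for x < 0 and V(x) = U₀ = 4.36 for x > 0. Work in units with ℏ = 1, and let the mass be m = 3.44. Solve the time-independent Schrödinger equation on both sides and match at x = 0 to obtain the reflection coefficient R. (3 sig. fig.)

R = 0.184

The wavenumbers are k₁ = √(2mE)/ℏ = 5.976 on the left and k₂ = √(2m(E − U₀))/ℏ = 2.390 on the right.
Matching ψ and ψ′ at x = 0 gives r = (k₁ − k₂)/(k₁ + k₂), so R = r² = 0.1838 and T = 1 − R = 0.8162.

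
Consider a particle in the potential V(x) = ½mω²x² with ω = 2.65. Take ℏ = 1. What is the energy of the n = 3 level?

The oscillator eigenvalues are E_n = ℏω(n + ½), so E_3 = 2.65 × 3.5 = 9.275.

E = 9.28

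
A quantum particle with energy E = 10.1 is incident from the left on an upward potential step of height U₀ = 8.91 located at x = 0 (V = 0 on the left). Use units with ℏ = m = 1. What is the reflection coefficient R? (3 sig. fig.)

R = 0.239

The wavenumbers are k₁ = √(2mE)/ℏ = 4.494 on the left and k₂ = √(2m(E − U₀))/ℏ = 1.543 on the right.
Matching ψ and ψ′ at x = 0 gives r = (k₁ − k₂)/(k₁ + k₂), so R = r² = 0.2390 and T = 1 − R = 0.7610.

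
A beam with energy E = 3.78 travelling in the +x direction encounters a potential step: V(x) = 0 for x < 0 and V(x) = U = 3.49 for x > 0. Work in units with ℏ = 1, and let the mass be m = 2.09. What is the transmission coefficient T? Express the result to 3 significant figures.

T = 0.679

On each side the TISE gives plane waves with k = √(2m(E − V))/ℏ: k₁ = √(2·2.09·3.78) = 3.975, k₂ = √(2·2.09·0.29) = 1.101.
Matching ψ and ψ′ at x = 0 gives r = (k₁ − k₂)/(k₁ + k₂), so R = r² = 0.3206 and T = 1 − R = 0.6794.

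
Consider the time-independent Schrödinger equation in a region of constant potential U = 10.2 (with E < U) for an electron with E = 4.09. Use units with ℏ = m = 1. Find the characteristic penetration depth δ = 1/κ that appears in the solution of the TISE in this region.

δ = 0.286

Since E < U the TISE in this region is ψ'' = κ²ψ with κ = √(2m(U − E))/ℏ.
κ = √(2 × 1 × 6.11) = 3.496. The penetration depth is δ = 1/κ = 0.286.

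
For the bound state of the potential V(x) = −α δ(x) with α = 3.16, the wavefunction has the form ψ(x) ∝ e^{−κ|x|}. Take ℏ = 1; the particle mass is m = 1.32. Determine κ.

Integrating the TISE across x = 0 gives the cusp condition ψ'(0⁺) − ψ'(0⁻) = −(2mα/ℏ²)ψ(0).
With ψ ∝ e^{−κ|x|} this yields −2κ = −2mα/ℏ², so κ = mα/ℏ² = 4.171.

κ = 4.17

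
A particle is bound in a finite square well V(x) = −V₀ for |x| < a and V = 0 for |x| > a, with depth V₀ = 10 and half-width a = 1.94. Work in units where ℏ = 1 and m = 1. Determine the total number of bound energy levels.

N = 6

Define the well-strength parameter z₀ = (a/ℏ)√(2mV₀) = 1.94 × √(2·1·10) = 8.676.
The even/odd transcendental equations gain one root per π/2 in z₀, giving N = 1 + ⌊2z₀/π⌋ = 1 + ⌊5.523⌋ = 6.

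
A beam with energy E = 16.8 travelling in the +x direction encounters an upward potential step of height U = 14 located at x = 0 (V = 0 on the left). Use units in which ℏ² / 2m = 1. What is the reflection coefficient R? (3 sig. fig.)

The wavenumbers are k₁ = √(2mE)/ℏ = 4.099 on the left and k₂ = √(2m(E − U))/ℏ = 1.673 on the right.
Continuity of ψ and ψ′ at the step yields the reflection amplitude r = (k₁ − k₂)/(k₁ + k₂) = 0.4202; thus R = |r|² = 0.1766, T = 0.8234.

R = 0.177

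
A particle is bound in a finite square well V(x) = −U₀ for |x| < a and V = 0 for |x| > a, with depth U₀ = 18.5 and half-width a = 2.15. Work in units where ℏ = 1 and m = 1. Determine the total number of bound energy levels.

N = 9

The dimensionless depth is z₀ = a√(2mU₀)/ℏ = 2.15 × √(37.00) = 13.08.
The even/odd transcendental equations gain one root per π/2 in z₀, giving N = 1 + ⌊2z₀/π⌋ = 1 + ⌊8.326⌋ = 9.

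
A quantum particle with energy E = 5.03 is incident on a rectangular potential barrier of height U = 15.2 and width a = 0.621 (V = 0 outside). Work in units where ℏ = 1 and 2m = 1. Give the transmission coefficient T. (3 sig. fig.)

T = 0.0655

Since E < U the interior solution is evanescent with decay constant κ = √(2m(U − E))/ℏ = 3.189.
κa = 1.980, sinh(κa) = 3.554.
The exact tunnelling result is T⁻¹ = 1 + U² sinh²(κa) / [4E(U − E)] = 15.26, so T = 0.0655.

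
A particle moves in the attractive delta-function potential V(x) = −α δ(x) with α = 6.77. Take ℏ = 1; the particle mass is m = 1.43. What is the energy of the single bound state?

The bound state is ψ(x) = √κ e^{−κ|x|}. The derivative jump ψ'(0⁺) − ψ'(0⁻) = −(2mα/ℏ²)ψ(0) fixes κ = mα/ℏ² = 9.681.
Then E = −ℏ²κ²/(2m) = −mα²/(2ℏ²) = -32.77.

E = -32.8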